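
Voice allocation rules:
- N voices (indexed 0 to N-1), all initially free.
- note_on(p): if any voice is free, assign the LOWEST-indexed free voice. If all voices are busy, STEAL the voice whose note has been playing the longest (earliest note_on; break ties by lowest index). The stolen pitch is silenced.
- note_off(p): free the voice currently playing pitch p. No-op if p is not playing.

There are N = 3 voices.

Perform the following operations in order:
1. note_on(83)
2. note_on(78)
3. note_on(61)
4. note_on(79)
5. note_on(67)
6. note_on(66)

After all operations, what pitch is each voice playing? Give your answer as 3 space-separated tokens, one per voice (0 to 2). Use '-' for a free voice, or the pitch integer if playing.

Answer: 79 67 66

Derivation:
Op 1: note_on(83): voice 0 is free -> assigned | voices=[83 - -]
Op 2: note_on(78): voice 1 is free -> assigned | voices=[83 78 -]
Op 3: note_on(61): voice 2 is free -> assigned | voices=[83 78 61]
Op 4: note_on(79): all voices busy, STEAL voice 0 (pitch 83, oldest) -> assign | voices=[79 78 61]
Op 5: note_on(67): all voices busy, STEAL voice 1 (pitch 78, oldest) -> assign | voices=[79 67 61]
Op 6: note_on(66): all voices busy, STEAL voice 2 (pitch 61, oldest) -> assign | voices=[79 67 66]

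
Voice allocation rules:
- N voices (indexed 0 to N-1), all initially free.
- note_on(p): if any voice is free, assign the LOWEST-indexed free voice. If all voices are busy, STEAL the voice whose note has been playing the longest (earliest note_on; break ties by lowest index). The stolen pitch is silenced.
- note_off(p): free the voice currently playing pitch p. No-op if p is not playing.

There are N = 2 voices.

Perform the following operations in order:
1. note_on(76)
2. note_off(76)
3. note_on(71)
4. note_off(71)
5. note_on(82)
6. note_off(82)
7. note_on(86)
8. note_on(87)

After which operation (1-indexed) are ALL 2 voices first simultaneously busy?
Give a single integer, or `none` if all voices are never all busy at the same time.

Op 1: note_on(76): voice 0 is free -> assigned | voices=[76 -]
Op 2: note_off(76): free voice 0 | voices=[- -]
Op 3: note_on(71): voice 0 is free -> assigned | voices=[71 -]
Op 4: note_off(71): free voice 0 | voices=[- -]
Op 5: note_on(82): voice 0 is free -> assigned | voices=[82 -]
Op 6: note_off(82): free voice 0 | voices=[- -]
Op 7: note_on(86): voice 0 is free -> assigned | voices=[86 -]
Op 8: note_on(87): voice 1 is free -> assigned | voices=[86 87]

Answer: 8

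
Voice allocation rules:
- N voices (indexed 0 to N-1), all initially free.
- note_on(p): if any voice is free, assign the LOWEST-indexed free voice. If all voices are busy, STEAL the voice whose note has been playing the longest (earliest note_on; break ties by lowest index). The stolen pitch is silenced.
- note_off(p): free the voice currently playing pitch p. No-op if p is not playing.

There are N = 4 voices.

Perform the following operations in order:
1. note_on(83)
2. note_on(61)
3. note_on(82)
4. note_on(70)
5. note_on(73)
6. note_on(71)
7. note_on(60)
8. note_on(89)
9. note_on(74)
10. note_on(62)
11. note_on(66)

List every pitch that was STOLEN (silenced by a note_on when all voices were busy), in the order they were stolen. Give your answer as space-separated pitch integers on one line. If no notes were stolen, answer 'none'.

Answer: 83 61 82 70 73 71 60

Derivation:
Op 1: note_on(83): voice 0 is free -> assigned | voices=[83 - - -]
Op 2: note_on(61): voice 1 is free -> assigned | voices=[83 61 - -]
Op 3: note_on(82): voice 2 is free -> assigned | voices=[83 61 82 -]
Op 4: note_on(70): voice 3 is free -> assigned | voices=[83 61 82 70]
Op 5: note_on(73): all voices busy, STEAL voice 0 (pitch 83, oldest) -> assign | voices=[73 61 82 70]
Op 6: note_on(71): all voices busy, STEAL voice 1 (pitch 61, oldest) -> assign | voices=[73 71 82 70]
Op 7: note_on(60): all voices busy, STEAL voice 2 (pitch 82, oldest) -> assign | voices=[73 71 60 70]
Op 8: note_on(89): all voices busy, STEAL voice 3 (pitch 70, oldest) -> assign | voices=[73 71 60 89]
Op 9: note_on(74): all voices busy, STEAL voice 0 (pitch 73, oldest) -> assign | voices=[74 71 60 89]
Op 10: note_on(62): all voices busy, STEAL voice 1 (pitch 71, oldest) -> assign | voices=[74 62 60 89]
Op 11: note_on(66): all voices busy, STEAL voice 2 (pitch 60, oldest) -> assign | voices=[74 62 66 89]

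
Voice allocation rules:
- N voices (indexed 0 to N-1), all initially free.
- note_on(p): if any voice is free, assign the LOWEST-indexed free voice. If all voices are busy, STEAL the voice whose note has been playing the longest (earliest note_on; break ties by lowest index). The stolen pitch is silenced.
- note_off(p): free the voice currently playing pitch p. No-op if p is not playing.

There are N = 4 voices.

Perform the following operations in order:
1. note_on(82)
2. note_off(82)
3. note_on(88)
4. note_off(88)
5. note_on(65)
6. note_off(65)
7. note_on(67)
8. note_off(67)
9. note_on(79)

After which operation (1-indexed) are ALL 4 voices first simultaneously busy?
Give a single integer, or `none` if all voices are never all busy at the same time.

Op 1: note_on(82): voice 0 is free -> assigned | voices=[82 - - -]
Op 2: note_off(82): free voice 0 | voices=[- - - -]
Op 3: note_on(88): voice 0 is free -> assigned | voices=[88 - - -]
Op 4: note_off(88): free voice 0 | voices=[- - - -]
Op 5: note_on(65): voice 0 is free -> assigned | voices=[65 - - -]
Op 6: note_off(65): free voice 0 | voices=[- - - -]
Op 7: note_on(67): voice 0 is free -> assigned | voices=[67 - - -]
Op 8: note_off(67): free voice 0 | voices=[- - - -]
Op 9: note_on(79): voice 0 is free -> assigned | voices=[79 - - -]

Answer: none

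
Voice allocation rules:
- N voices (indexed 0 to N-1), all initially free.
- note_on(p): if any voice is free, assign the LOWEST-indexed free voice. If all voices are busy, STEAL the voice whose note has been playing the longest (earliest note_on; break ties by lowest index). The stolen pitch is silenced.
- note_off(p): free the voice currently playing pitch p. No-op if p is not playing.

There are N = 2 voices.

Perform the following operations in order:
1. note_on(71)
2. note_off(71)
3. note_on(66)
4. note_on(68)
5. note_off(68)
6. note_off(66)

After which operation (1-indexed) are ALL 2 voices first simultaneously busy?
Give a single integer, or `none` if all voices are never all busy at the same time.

Op 1: note_on(71): voice 0 is free -> assigned | voices=[71 -]
Op 2: note_off(71): free voice 0 | voices=[- -]
Op 3: note_on(66): voice 0 is free -> assigned | voices=[66 -]
Op 4: note_on(68): voice 1 is free -> assigned | voices=[66 68]
Op 5: note_off(68): free voice 1 | voices=[66 -]
Op 6: note_off(66): free voice 0 | voices=[- -]

Answer: 4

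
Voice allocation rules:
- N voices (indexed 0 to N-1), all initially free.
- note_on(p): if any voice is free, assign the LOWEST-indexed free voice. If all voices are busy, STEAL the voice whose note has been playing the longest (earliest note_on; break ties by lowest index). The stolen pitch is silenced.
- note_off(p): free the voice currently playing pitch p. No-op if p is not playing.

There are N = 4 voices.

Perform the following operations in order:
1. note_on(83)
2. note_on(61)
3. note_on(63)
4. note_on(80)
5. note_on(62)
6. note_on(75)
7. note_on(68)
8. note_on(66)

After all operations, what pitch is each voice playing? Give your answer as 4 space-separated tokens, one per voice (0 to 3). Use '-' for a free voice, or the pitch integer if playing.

Answer: 62 75 68 66

Derivation:
Op 1: note_on(83): voice 0 is free -> assigned | voices=[83 - - -]
Op 2: note_on(61): voice 1 is free -> assigned | voices=[83 61 - -]
Op 3: note_on(63): voice 2 is free -> assigned | voices=[83 61 63 -]
Op 4: note_on(80): voice 3 is free -> assigned | voices=[83 61 63 80]
Op 5: note_on(62): all voices busy, STEAL voice 0 (pitch 83, oldest) -> assign | voices=[62 61 63 80]
Op 6: note_on(75): all voices busy, STEAL voice 1 (pitch 61, oldest) -> assign | voices=[62 75 63 80]
Op 7: note_on(68): all voices busy, STEAL voice 2 (pitch 63, oldest) -> assign | voices=[62 75 68 80]
Op 8: note_on(66): all voices busy, STEAL voice 3 (pitch 80, oldest) -> assign | voices=[62 75 68 66]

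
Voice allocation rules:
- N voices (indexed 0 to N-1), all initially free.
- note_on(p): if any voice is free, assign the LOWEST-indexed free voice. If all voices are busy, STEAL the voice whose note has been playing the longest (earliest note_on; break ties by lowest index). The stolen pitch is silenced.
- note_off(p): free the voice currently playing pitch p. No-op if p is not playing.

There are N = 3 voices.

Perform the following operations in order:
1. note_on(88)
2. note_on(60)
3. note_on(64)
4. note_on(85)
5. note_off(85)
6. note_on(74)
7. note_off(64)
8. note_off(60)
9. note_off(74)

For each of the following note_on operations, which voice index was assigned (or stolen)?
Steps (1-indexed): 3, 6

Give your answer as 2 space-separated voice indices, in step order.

Answer: 2 0

Derivation:
Op 1: note_on(88): voice 0 is free -> assigned | voices=[88 - -]
Op 2: note_on(60): voice 1 is free -> assigned | voices=[88 60 -]
Op 3: note_on(64): voice 2 is free -> assigned | voices=[88 60 64]
Op 4: note_on(85): all voices busy, STEAL voice 0 (pitch 88, oldest) -> assign | voices=[85 60 64]
Op 5: note_off(85): free voice 0 | voices=[- 60 64]
Op 6: note_on(74): voice 0 is free -> assigned | voices=[74 60 64]
Op 7: note_off(64): free voice 2 | voices=[74 60 -]
Op 8: note_off(60): free voice 1 | voices=[74 - -]
Op 9: note_off(74): free voice 0 | voices=[- - -]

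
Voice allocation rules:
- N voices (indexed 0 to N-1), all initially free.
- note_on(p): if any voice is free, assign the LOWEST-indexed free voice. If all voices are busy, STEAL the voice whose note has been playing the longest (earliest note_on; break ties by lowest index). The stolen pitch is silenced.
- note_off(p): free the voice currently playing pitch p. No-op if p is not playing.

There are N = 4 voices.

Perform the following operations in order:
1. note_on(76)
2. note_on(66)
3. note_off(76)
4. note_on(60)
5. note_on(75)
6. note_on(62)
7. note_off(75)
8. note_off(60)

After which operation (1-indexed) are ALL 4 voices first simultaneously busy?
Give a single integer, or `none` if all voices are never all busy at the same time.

Op 1: note_on(76): voice 0 is free -> assigned | voices=[76 - - -]
Op 2: note_on(66): voice 1 is free -> assigned | voices=[76 66 - -]
Op 3: note_off(76): free voice 0 | voices=[- 66 - -]
Op 4: note_on(60): voice 0 is free -> assigned | voices=[60 66 - -]
Op 5: note_on(75): voice 2 is free -> assigned | voices=[60 66 75 -]
Op 6: note_on(62): voice 3 is free -> assigned | voices=[60 66 75 62]
Op 7: note_off(75): free voice 2 | voices=[60 66 - 62]
Op 8: note_off(60): free voice 0 | voices=[- 66 - 62]

Answer: 6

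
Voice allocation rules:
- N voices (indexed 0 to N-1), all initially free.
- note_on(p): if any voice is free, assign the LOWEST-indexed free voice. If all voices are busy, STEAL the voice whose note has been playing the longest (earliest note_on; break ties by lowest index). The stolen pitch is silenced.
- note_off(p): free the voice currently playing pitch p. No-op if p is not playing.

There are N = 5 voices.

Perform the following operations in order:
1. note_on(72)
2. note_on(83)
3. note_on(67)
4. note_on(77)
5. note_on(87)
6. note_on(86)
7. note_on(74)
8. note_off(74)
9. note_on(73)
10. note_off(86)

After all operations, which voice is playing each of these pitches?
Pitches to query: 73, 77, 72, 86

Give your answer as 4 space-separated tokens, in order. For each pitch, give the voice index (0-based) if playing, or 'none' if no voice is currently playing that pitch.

Answer: 1 3 none none

Derivation:
Op 1: note_on(72): voice 0 is free -> assigned | voices=[72 - - - -]
Op 2: note_on(83): voice 1 is free -> assigned | voices=[72 83 - - -]
Op 3: note_on(67): voice 2 is free -> assigned | voices=[72 83 67 - -]
Op 4: note_on(77): voice 3 is free -> assigned | voices=[72 83 67 77 -]
Op 5: note_on(87): voice 4 is free -> assigned | voices=[72 83 67 77 87]
Op 6: note_on(86): all voices busy, STEAL voice 0 (pitch 72, oldest) -> assign | voices=[86 83 67 77 87]
Op 7: note_on(74): all voices busy, STEAL voice 1 (pitch 83, oldest) -> assign | voices=[86 74 67 77 87]
Op 8: note_off(74): free voice 1 | voices=[86 - 67 77 87]
Op 9: note_on(73): voice 1 is free -> assigned | voices=[86 73 67 77 87]
Op 10: note_off(86): free voice 0 | voices=[- 73 67 77 87]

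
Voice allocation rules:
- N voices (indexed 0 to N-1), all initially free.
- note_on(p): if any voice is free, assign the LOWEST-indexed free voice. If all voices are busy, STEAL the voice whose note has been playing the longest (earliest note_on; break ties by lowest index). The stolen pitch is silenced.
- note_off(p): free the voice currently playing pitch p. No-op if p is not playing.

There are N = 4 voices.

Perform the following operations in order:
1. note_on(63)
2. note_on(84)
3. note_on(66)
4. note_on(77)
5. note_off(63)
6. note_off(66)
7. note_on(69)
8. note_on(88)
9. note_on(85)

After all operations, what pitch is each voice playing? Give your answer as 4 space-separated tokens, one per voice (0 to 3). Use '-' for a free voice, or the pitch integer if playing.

Op 1: note_on(63): voice 0 is free -> assigned | voices=[63 - - -]
Op 2: note_on(84): voice 1 is free -> assigned | voices=[63 84 - -]
Op 3: note_on(66): voice 2 is free -> assigned | voices=[63 84 66 -]
Op 4: note_on(77): voice 3 is free -> assigned | voices=[63 84 66 77]
Op 5: note_off(63): free voice 0 | voices=[- 84 66 77]
Op 6: note_off(66): free voice 2 | voices=[- 84 - 77]
Op 7: note_on(69): voice 0 is free -> assigned | voices=[69 84 - 77]
Op 8: note_on(88): voice 2 is free -> assigned | voices=[69 84 88 77]
Op 9: note_on(85): all voices busy, STEAL voice 1 (pitch 84, oldest) -> assign | voices=[69 85 88 77]

Answer: 69 85 88 77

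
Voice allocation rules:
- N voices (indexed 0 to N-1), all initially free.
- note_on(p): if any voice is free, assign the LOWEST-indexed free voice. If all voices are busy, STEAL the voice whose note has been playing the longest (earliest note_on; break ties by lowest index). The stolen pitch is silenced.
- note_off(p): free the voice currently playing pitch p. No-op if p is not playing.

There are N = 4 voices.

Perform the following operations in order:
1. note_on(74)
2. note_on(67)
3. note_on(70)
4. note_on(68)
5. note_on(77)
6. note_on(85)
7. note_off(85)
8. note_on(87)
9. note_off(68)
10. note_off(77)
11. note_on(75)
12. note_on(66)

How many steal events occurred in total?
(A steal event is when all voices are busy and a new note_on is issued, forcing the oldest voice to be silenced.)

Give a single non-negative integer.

Op 1: note_on(74): voice 0 is free -> assigned | voices=[74 - - -]
Op 2: note_on(67): voice 1 is free -> assigned | voices=[74 67 - -]
Op 3: note_on(70): voice 2 is free -> assigned | voices=[74 67 70 -]
Op 4: note_on(68): voice 3 is free -> assigned | voices=[74 67 70 68]
Op 5: note_on(77): all voices busy, STEAL voice 0 (pitch 74, oldest) -> assign | voices=[77 67 70 68]
Op 6: note_on(85): all voices busy, STEAL voice 1 (pitch 67, oldest) -> assign | voices=[77 85 70 68]
Op 7: note_off(85): free voice 1 | voices=[77 - 70 68]
Op 8: note_on(87): voice 1 is free -> assigned | voices=[77 87 70 68]
Op 9: note_off(68): free voice 3 | voices=[77 87 70 -]
Op 10: note_off(77): free voice 0 | voices=[- 87 70 -]
Op 11: note_on(75): voice 0 is free -> assigned | voices=[75 87 70 -]
Op 12: note_on(66): voice 3 is free -> assigned | voices=[75 87 70 66]

Answer: 2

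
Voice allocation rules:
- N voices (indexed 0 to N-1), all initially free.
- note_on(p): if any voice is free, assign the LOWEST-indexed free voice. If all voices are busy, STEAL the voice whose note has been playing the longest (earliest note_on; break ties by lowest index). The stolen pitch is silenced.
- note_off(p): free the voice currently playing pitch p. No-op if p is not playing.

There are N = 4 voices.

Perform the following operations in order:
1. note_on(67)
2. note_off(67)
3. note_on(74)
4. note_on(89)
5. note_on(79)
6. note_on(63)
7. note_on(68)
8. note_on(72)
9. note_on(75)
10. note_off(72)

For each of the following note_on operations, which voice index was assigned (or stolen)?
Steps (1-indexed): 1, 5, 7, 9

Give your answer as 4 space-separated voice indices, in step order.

Answer: 0 2 0 2

Derivation:
Op 1: note_on(67): voice 0 is free -> assigned | voices=[67 - - -]
Op 2: note_off(67): free voice 0 | voices=[- - - -]
Op 3: note_on(74): voice 0 is free -> assigned | voices=[74 - - -]
Op 4: note_on(89): voice 1 is free -> assigned | voices=[74 89 - -]
Op 5: note_on(79): voice 2 is free -> assigned | voices=[74 89 79 -]
Op 6: note_on(63): voice 3 is free -> assigned | voices=[74 89 79 63]
Op 7: note_on(68): all voices busy, STEAL voice 0 (pitch 74, oldest) -> assign | voices=[68 89 79 63]
Op 8: note_on(72): all voices busy, STEAL voice 1 (pitch 89, oldest) -> assign | voices=[68 72 79 63]
Op 9: note_on(75): all voices busy, STEAL voice 2 (pitch 79, oldest) -> assign | voices=[68 72 75 63]
Op 10: note_off(72): free voice 1 | voices=[68 - 75 63]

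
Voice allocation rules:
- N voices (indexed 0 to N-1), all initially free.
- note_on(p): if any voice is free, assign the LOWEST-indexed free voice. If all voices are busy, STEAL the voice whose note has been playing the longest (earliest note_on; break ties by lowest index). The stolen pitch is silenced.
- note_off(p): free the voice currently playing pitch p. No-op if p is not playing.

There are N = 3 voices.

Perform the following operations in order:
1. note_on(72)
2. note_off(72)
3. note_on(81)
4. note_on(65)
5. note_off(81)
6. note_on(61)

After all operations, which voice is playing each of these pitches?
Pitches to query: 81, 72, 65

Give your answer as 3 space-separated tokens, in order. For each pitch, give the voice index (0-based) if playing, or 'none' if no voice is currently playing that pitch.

Answer: none none 1

Derivation:
Op 1: note_on(72): voice 0 is free -> assigned | voices=[72 - -]
Op 2: note_off(72): free voice 0 | voices=[- - -]
Op 3: note_on(81): voice 0 is free -> assigned | voices=[81 - -]
Op 4: note_on(65): voice 1 is free -> assigned | voices=[81 65 -]
Op 5: note_off(81): free voice 0 | voices=[- 65 -]
Op 6: note_on(61): voice 0 is free -> assigned | voices=[61 65 -]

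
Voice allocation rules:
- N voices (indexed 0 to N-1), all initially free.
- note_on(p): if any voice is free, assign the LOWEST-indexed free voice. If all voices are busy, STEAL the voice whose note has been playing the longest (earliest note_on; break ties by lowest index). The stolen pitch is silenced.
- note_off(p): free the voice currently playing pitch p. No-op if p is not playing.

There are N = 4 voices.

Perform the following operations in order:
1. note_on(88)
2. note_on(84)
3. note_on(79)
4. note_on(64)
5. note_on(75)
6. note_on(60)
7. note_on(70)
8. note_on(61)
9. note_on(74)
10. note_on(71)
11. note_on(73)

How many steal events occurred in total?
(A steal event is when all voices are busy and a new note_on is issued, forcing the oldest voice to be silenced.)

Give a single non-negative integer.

Answer: 7

Derivation:
Op 1: note_on(88): voice 0 is free -> assigned | voices=[88 - - -]
Op 2: note_on(84): voice 1 is free -> assigned | voices=[88 84 - -]
Op 3: note_on(79): voice 2 is free -> assigned | voices=[88 84 79 -]
Op 4: note_on(64): voice 3 is free -> assigned | voices=[88 84 79 64]
Op 5: note_on(75): all voices busy, STEAL voice 0 (pitch 88, oldest) -> assign | voices=[75 84 79 64]
Op 6: note_on(60): all voices busy, STEAL voice 1 (pitch 84, oldest) -> assign | voices=[75 60 79 64]
Op 7: note_on(70): all voices busy, STEAL voice 2 (pitch 79, oldest) -> assign | voices=[75 60 70 64]
Op 8: note_on(61): all voices busy, STEAL voice 3 (pitch 64, oldest) -> assign | voices=[75 60 70 61]
Op 9: note_on(74): all voices busy, STEAL voice 0 (pitch 75, oldest) -> assign | voices=[74 60 70 61]
Op 10: note_on(71): all voices busy, STEAL voice 1 (pitch 60, oldest) -> assign | voices=[74 71 70 61]
Op 11: note_on(73): all voices busy, STEAL voice 2 (pitch 70, oldest) -> assign | voices=[74 71 73 61]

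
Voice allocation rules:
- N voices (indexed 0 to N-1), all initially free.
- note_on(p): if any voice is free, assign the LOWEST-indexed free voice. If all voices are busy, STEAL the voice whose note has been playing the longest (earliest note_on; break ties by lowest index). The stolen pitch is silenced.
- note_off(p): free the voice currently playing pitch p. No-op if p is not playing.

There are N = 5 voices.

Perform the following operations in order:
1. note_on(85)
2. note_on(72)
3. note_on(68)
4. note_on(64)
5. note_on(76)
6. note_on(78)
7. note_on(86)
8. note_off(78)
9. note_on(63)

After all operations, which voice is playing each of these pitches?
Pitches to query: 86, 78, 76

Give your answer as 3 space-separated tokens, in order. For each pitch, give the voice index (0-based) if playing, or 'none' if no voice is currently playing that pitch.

Answer: 1 none 4

Derivation:
Op 1: note_on(85): voice 0 is free -> assigned | voices=[85 - - - -]
Op 2: note_on(72): voice 1 is free -> assigned | voices=[85 72 - - -]
Op 3: note_on(68): voice 2 is free -> assigned | voices=[85 72 68 - -]
Op 4: note_on(64): voice 3 is free -> assigned | voices=[85 72 68 64 -]
Op 5: note_on(76): voice 4 is free -> assigned | voices=[85 72 68 64 76]
Op 6: note_on(78): all voices busy, STEAL voice 0 (pitch 85, oldest) -> assign | voices=[78 72 68 64 76]
Op 7: note_on(86): all voices busy, STEAL voice 1 (pitch 72, oldest) -> assign | voices=[78 86 68 64 76]
Op 8: note_off(78): free voice 0 | voices=[- 86 68 64 76]
Op 9: note_on(63): voice 0 is free -> assigned | voices=[63 86 68 64 76]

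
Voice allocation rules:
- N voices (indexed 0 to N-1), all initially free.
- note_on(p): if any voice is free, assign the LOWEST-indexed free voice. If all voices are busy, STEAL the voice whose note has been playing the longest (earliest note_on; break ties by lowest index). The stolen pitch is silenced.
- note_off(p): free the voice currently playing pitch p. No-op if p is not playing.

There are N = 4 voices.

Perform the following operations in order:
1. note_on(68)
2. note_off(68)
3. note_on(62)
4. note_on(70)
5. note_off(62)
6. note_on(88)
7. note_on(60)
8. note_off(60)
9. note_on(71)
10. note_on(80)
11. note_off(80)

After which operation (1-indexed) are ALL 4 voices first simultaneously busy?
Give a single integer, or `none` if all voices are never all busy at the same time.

Op 1: note_on(68): voice 0 is free -> assigned | voices=[68 - - -]
Op 2: note_off(68): free voice 0 | voices=[- - - -]
Op 3: note_on(62): voice 0 is free -> assigned | voices=[62 - - -]
Op 4: note_on(70): voice 1 is free -> assigned | voices=[62 70 - -]
Op 5: note_off(62): free voice 0 | voices=[- 70 - -]
Op 6: note_on(88): voice 0 is free -> assigned | voices=[88 70 - -]
Op 7: note_on(60): voice 2 is free -> assigned | voices=[88 70 60 -]
Op 8: note_off(60): free voice 2 | voices=[88 70 - -]
Op 9: note_on(71): voice 2 is free -> assigned | voices=[88 70 71 -]
Op 10: note_on(80): voice 3 is free -> assigned | voices=[88 70 71 80]
Op 11: note_off(80): free voice 3 | voices=[88 70 71 -]

Answer: 10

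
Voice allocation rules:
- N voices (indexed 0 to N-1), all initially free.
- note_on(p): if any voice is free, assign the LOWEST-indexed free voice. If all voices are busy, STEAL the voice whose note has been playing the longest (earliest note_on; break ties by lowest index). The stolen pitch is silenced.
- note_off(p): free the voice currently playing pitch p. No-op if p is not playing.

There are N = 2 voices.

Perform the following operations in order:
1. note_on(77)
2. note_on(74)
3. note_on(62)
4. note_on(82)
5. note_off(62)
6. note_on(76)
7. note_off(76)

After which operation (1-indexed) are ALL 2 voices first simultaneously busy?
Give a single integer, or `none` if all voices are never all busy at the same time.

Answer: 2

Derivation:
Op 1: note_on(77): voice 0 is free -> assigned | voices=[77 -]
Op 2: note_on(74): voice 1 is free -> assigned | voices=[77 74]
Op 3: note_on(62): all voices busy, STEAL voice 0 (pitch 77, oldest) -> assign | voices=[62 74]
Op 4: note_on(82): all voices busy, STEAL voice 1 (pitch 74, oldest) -> assign | voices=[62 82]
Op 5: note_off(62): free voice 0 | voices=[- 82]
Op 6: note_on(76): voice 0 is free -> assigned | voices=[76 82]
Op 7: note_off(76): free voice 0 | voices=[- 82]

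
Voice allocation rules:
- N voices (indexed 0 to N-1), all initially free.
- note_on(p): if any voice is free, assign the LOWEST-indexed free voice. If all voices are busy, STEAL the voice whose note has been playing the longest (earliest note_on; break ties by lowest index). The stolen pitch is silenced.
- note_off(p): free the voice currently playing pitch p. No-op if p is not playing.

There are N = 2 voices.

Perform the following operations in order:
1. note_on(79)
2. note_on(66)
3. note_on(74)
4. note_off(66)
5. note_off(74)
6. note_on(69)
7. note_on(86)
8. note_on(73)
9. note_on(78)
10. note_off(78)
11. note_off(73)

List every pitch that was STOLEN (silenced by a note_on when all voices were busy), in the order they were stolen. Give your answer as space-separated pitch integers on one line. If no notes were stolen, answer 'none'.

Answer: 79 69 86

Derivation:
Op 1: note_on(79): voice 0 is free -> assigned | voices=[79 -]
Op 2: note_on(66): voice 1 is free -> assigned | voices=[79 66]
Op 3: note_on(74): all voices busy, STEAL voice 0 (pitch 79, oldest) -> assign | voices=[74 66]
Op 4: note_off(66): free voice 1 | voices=[74 -]
Op 5: note_off(74): free voice 0 | voices=[- -]
Op 6: note_on(69): voice 0 is free -> assigned | voices=[69 -]
Op 7: note_on(86): voice 1 is free -> assigned | voices=[69 86]
Op 8: note_on(73): all voices busy, STEAL voice 0 (pitch 69, oldest) -> assign | voices=[73 86]
Op 9: note_on(78): all voices busy, STEAL voice 1 (pitch 86, oldest) -> assign | voices=[73 78]
Op 10: note_off(78): free voice 1 | voices=[73 -]
Op 11: note_off(73): free voice 0 | voices=[- -]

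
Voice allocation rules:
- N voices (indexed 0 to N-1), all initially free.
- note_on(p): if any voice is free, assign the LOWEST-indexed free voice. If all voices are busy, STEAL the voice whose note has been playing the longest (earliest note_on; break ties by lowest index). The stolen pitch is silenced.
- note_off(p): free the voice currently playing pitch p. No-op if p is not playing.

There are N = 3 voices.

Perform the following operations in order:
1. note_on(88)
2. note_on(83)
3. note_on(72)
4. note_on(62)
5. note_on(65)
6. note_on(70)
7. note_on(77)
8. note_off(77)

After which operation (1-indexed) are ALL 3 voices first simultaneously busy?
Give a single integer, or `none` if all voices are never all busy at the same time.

Op 1: note_on(88): voice 0 is free -> assigned | voices=[88 - -]
Op 2: note_on(83): voice 1 is free -> assigned | voices=[88 83 -]
Op 3: note_on(72): voice 2 is free -> assigned | voices=[88 83 72]
Op 4: note_on(62): all voices busy, STEAL voice 0 (pitch 88, oldest) -> assign | voices=[62 83 72]
Op 5: note_on(65): all voices busy, STEAL voice 1 (pitch 83, oldest) -> assign | voices=[62 65 72]
Op 6: note_on(70): all voices busy, STEAL voice 2 (pitch 72, oldest) -> assign | voices=[62 65 70]
Op 7: note_on(77): all voices busy, STEAL voice 0 (pitch 62, oldest) -> assign | voices=[77 65 70]
Op 8: note_off(77): free voice 0 | voices=[- 65 70]

Answer: 3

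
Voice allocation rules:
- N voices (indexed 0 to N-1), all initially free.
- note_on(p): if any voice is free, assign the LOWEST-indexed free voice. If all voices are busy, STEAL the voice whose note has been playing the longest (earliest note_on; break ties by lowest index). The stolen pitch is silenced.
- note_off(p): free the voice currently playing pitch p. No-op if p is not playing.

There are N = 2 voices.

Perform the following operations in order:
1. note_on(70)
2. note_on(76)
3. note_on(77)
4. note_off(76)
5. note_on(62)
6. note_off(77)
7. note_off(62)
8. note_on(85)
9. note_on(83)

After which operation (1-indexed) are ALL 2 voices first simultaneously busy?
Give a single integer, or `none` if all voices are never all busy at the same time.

Op 1: note_on(70): voice 0 is free -> assigned | voices=[70 -]
Op 2: note_on(76): voice 1 is free -> assigned | voices=[70 76]
Op 3: note_on(77): all voices busy, STEAL voice 0 (pitch 70, oldest) -> assign | voices=[77 76]
Op 4: note_off(76): free voice 1 | voices=[77 -]
Op 5: note_on(62): voice 1 is free -> assigned | voices=[77 62]
Op 6: note_off(77): free voice 0 | voices=[- 62]
Op 7: note_off(62): free voice 1 | voices=[- -]
Op 8: note_on(85): voice 0 is free -> assigned | voices=[85 -]
Op 9: note_on(83): voice 1 is free -> assigned | voices=[85 83]

Answer: 2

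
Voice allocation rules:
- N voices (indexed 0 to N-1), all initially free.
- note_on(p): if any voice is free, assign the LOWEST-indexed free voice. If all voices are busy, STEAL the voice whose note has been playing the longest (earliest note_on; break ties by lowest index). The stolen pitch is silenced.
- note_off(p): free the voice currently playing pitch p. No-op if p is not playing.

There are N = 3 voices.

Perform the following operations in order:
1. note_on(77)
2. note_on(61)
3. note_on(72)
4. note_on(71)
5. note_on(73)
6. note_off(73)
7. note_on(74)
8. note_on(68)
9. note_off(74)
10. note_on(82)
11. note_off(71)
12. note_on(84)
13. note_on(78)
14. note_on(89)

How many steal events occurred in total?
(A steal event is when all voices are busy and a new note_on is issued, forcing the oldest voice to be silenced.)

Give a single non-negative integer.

Op 1: note_on(77): voice 0 is free -> assigned | voices=[77 - -]
Op 2: note_on(61): voice 1 is free -> assigned | voices=[77 61 -]
Op 3: note_on(72): voice 2 is free -> assigned | voices=[77 61 72]
Op 4: note_on(71): all voices busy, STEAL voice 0 (pitch 77, oldest) -> assign | voices=[71 61 72]
Op 5: note_on(73): all voices busy, STEAL voice 1 (pitch 61, oldest) -> assign | voices=[71 73 72]
Op 6: note_off(73): free voice 1 | voices=[71 - 72]
Op 7: note_on(74): voice 1 is free -> assigned | voices=[71 74 72]
Op 8: note_on(68): all voices busy, STEAL voice 2 (pitch 72, oldest) -> assign | voices=[71 74 68]
Op 9: note_off(74): free voice 1 | voices=[71 - 68]
Op 10: note_on(82): voice 1 is free -> assigned | voices=[71 82 68]
Op 11: note_off(71): free voice 0 | voices=[- 82 68]
Op 12: note_on(84): voice 0 is free -> assigned | voices=[84 82 68]
Op 13: note_on(78): all voices busy, STEAL voice 2 (pitch 68, oldest) -> assign | voices=[84 82 78]
Op 14: note_on(89): all voices busy, STEAL voice 1 (pitch 82, oldest) -> assign | voices=[84 89 78]

Answer: 5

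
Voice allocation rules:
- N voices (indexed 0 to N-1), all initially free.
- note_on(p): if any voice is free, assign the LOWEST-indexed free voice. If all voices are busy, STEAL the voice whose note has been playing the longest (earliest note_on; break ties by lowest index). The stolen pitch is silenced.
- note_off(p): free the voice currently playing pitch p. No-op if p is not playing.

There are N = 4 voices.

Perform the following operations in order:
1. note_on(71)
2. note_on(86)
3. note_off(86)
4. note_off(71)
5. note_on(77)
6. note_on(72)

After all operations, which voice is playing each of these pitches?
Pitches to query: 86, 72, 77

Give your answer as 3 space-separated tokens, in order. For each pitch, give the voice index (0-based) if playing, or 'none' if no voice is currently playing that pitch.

Op 1: note_on(71): voice 0 is free -> assigned | voices=[71 - - -]
Op 2: note_on(86): voice 1 is free -> assigned | voices=[71 86 - -]
Op 3: note_off(86): free voice 1 | voices=[71 - - -]
Op 4: note_off(71): free voice 0 | voices=[- - - -]
Op 5: note_on(77): voice 0 is free -> assigned | voices=[77 - - -]
Op 6: note_on(72): voice 1 is free -> assigned | voices=[77 72 - -]

Answer: none 1 0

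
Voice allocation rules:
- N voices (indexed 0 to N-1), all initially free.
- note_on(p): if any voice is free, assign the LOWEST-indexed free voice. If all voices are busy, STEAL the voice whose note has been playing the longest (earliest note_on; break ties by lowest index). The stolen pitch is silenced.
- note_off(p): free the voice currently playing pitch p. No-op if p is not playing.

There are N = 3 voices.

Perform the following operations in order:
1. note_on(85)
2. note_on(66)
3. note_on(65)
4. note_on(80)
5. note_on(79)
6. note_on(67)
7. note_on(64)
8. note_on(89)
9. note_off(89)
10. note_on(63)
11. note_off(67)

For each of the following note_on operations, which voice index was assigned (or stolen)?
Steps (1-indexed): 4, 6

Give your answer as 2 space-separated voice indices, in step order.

Answer: 0 2

Derivation:
Op 1: note_on(85): voice 0 is free -> assigned | voices=[85 - -]
Op 2: note_on(66): voice 1 is free -> assigned | voices=[85 66 -]
Op 3: note_on(65): voice 2 is free -> assigned | voices=[85 66 65]
Op 4: note_on(80): all voices busy, STEAL voice 0 (pitch 85, oldest) -> assign | voices=[80 66 65]
Op 5: note_on(79): all voices busy, STEAL voice 1 (pitch 66, oldest) -> assign | voices=[80 79 65]
Op 6: note_on(67): all voices busy, STEAL voice 2 (pitch 65, oldest) -> assign | voices=[80 79 67]
Op 7: note_on(64): all voices busy, STEAL voice 0 (pitch 80, oldest) -> assign | voices=[64 79 67]
Op 8: note_on(89): all voices busy, STEAL voice 1 (pitch 79, oldest) -> assign | voices=[64 89 67]
Op 9: note_off(89): free voice 1 | voices=[64 - 67]
Op 10: note_on(63): voice 1 is free -> assigned | voices=[64 63 67]
Op 11: note_off(67): free voice 2 | voices=[64 63 -]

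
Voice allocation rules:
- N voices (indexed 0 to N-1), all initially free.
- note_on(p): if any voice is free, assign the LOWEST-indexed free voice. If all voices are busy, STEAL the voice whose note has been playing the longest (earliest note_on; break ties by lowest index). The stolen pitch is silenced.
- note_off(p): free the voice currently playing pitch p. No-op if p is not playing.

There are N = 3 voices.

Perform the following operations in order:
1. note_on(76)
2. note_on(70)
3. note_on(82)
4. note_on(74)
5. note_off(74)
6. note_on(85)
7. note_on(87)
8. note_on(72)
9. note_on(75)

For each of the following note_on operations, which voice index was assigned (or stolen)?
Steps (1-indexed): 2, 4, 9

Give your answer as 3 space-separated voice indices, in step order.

Op 1: note_on(76): voice 0 is free -> assigned | voices=[76 - -]
Op 2: note_on(70): voice 1 is free -> assigned | voices=[76 70 -]
Op 3: note_on(82): voice 2 is free -> assigned | voices=[76 70 82]
Op 4: note_on(74): all voices busy, STEAL voice 0 (pitch 76, oldest) -> assign | voices=[74 70 82]
Op 5: note_off(74): free voice 0 | voices=[- 70 82]
Op 6: note_on(85): voice 0 is free -> assigned | voices=[85 70 82]
Op 7: note_on(87): all voices busy, STEAL voice 1 (pitch 70, oldest) -> assign | voices=[85 87 82]
Op 8: note_on(72): all voices busy, STEAL voice 2 (pitch 82, oldest) -> assign | voices=[85 87 72]
Op 9: note_on(75): all voices busy, STEAL voice 0 (pitch 85, oldest) -> assign | voices=[75 87 72]

Answer: 1 0 0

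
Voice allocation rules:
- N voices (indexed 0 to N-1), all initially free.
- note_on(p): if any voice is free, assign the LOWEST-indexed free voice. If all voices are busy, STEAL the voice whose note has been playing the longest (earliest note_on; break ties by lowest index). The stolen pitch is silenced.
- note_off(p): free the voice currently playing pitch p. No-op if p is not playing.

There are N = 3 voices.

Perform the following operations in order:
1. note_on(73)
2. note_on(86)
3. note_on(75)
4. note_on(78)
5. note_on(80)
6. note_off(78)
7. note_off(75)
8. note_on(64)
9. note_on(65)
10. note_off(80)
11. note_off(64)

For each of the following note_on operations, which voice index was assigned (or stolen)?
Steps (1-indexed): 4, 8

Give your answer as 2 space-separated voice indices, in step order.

Op 1: note_on(73): voice 0 is free -> assigned | voices=[73 - -]
Op 2: note_on(86): voice 1 is free -> assigned | voices=[73 86 -]
Op 3: note_on(75): voice 2 is free -> assigned | voices=[73 86 75]
Op 4: note_on(78): all voices busy, STEAL voice 0 (pitch 73, oldest) -> assign | voices=[78 86 75]
Op 5: note_on(80): all voices busy, STEAL voice 1 (pitch 86, oldest) -> assign | voices=[78 80 75]
Op 6: note_off(78): free voice 0 | voices=[- 80 75]
Op 7: note_off(75): free voice 2 | voices=[- 80 -]
Op 8: note_on(64): voice 0 is free -> assigned | voices=[64 80 -]
Op 9: note_on(65): voice 2 is free -> assigned | voices=[64 80 65]
Op 10: note_off(80): free voice 1 | voices=[64 - 65]
Op 11: note_off(64): free voice 0 | voices=[- - 65]

Answer: 0 0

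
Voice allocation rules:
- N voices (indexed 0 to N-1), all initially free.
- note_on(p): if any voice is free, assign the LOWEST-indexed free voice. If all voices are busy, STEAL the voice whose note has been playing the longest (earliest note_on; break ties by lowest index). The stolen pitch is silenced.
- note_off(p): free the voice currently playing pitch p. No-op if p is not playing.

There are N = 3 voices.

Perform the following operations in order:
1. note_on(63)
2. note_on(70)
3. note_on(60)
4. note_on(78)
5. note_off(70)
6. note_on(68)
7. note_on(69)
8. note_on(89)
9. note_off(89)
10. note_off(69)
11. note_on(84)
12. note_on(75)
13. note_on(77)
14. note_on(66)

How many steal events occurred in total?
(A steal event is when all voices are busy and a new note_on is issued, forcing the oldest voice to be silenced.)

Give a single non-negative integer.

Answer: 5

Derivation:
Op 1: note_on(63): voice 0 is free -> assigned | voices=[63 - -]
Op 2: note_on(70): voice 1 is free -> assigned | voices=[63 70 -]
Op 3: note_on(60): voice 2 is free -> assigned | voices=[63 70 60]
Op 4: note_on(78): all voices busy, STEAL voice 0 (pitch 63, oldest) -> assign | voices=[78 70 60]
Op 5: note_off(70): free voice 1 | voices=[78 - 60]
Op 6: note_on(68): voice 1 is free -> assigned | voices=[78 68 60]
Op 7: note_on(69): all voices busy, STEAL voice 2 (pitch 60, oldest) -> assign | voices=[78 68 69]
Op 8: note_on(89): all voices busy, STEAL voice 0 (pitch 78, oldest) -> assign | voices=[89 68 69]
Op 9: note_off(89): free voice 0 | voices=[- 68 69]
Op 10: note_off(69): free voice 2 | voices=[- 68 -]
Op 11: note_on(84): voice 0 is free -> assigned | voices=[84 68 -]
Op 12: note_on(75): voice 2 is free -> assigned | voices=[84 68 75]
Op 13: note_on(77): all voices busy, STEAL voice 1 (pitch 68, oldest) -> assign | voices=[84 77 75]
Op 14: note_on(66): all voices busy, STEAL voice 0 (pitch 84, oldest) -> assign | voices=[66 77 75]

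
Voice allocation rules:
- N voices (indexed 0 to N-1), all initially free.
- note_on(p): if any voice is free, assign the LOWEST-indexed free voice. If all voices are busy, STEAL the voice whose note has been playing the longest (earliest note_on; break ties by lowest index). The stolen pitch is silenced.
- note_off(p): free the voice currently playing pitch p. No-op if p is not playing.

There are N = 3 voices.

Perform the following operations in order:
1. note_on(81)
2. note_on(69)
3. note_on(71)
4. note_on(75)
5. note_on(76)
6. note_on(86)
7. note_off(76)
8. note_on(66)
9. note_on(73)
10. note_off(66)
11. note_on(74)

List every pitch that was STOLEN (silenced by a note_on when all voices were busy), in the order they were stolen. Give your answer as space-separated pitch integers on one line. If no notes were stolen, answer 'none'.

Op 1: note_on(81): voice 0 is free -> assigned | voices=[81 - -]
Op 2: note_on(69): voice 1 is free -> assigned | voices=[81 69 -]
Op 3: note_on(71): voice 2 is free -> assigned | voices=[81 69 71]
Op 4: note_on(75): all voices busy, STEAL voice 0 (pitch 81, oldest) -> assign | voices=[75 69 71]
Op 5: note_on(76): all voices busy, STEAL voice 1 (pitch 69, oldest) -> assign | voices=[75 76 71]
Op 6: note_on(86): all voices busy, STEAL voice 2 (pitch 71, oldest) -> assign | voices=[75 76 86]
Op 7: note_off(76): free voice 1 | voices=[75 - 86]
Op 8: note_on(66): voice 1 is free -> assigned | voices=[75 66 86]
Op 9: note_on(73): all voices busy, STEAL voice 0 (pitch 75, oldest) -> assign | voices=[73 66 86]
Op 10: note_off(66): free voice 1 | voices=[73 - 86]
Op 11: note_on(74): voice 1 is free -> assigned | voices=[73 74 86]

Answer: 81 69 71 75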